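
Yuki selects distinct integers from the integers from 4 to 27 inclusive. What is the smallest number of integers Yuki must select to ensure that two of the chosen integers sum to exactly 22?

18

Group the elements by complementary pair {x, 22−x}: {4,18}, {5,17}, {6,16}, …, giving 7 two-element pairs, the single value 11 (it cannot pair with itself since the integers are distinct), and 9 integers whose partner 22−x falls outside [4,27].
By pigeonhole, treating each of those 17 groups as a pigeonhole, one can pick one integer per group — 17 integers — with no two summing to 22.
The 18th integer lands in an occupied pair, forcing a sum of 22.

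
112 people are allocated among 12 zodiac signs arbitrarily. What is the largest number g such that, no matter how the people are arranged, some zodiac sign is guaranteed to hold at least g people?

Pigeonhole: the 12 zodiac signs are the holes and the 112 people are the pigeons.
If every zodiac sign held at most 9 people, the total would be at most 12 × 9 = 108, which is less than 112.
So some zodiac sign holds at least ⌈112/12⌉ = 10 people.

10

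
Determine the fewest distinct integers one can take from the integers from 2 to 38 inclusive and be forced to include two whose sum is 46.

23

Group the elements by complementary pair {x, 46−x}: {8,38}, {9,37}, {10,36}, …, giving 15 two-element pairs, the single value 23 (it cannot pair with itself since the integers are distinct), and 6 integers whose partner 46−x falls outside [2,38].
Treating each of those 22 groups as a pigeonhole, one can pick one integer per group — 22 integers — with no two summing to 46.
The 23rd integer lands in an occupied pair, forcing a sum of 46.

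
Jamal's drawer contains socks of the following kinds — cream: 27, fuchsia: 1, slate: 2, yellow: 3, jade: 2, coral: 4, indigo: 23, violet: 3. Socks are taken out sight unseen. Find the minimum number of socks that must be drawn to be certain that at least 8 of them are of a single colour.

The 8 colours are the holes; the socks drawn are the pigeons.
To avoid 8 of any one colour, the worst case takes at most 7 of each colour, or every sock of a colour that has fewer than 7.
That gives 7 + 1 + 2 + 3 + 2 + 4 + 7 + 3 = 29 socks with no colour reaching 8.
The next sock forces some colour to 8, so 29 + 1 = 30.

30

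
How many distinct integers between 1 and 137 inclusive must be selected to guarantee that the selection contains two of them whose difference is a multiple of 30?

Integers whose pairwise differences are multiples of 30 are exactly those sharing a remainder mod 30. The 30 residue classes mod 30 are the pigeonholes.
With 30 integers one could put 1 in each residue class and have no class reach 2.
The 31st integer pushes some class to 2, so 30·1 + 1 = 31.

31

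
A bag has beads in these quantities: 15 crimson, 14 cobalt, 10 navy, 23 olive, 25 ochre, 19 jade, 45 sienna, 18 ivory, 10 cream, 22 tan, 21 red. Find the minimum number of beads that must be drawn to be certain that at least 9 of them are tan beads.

In the worst case for collecting tan beads, every non-tan bead comes out first.
There are 15 + 14 + 10 + 23 + 25 + 19 + 45 + 18 + 10 + 21 = 200 non-tan beads altogether.
After those, each further bead must be tan, so 200 + 9 = 209 draws guarantee 9 tan beads.

209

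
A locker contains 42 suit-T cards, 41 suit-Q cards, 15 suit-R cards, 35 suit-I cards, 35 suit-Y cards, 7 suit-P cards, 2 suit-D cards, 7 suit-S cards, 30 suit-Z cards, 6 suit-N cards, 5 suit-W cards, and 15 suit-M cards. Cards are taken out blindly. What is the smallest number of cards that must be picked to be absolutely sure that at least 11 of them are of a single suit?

By the pigeonhole principle, put each drawn card into a box by suit. The largest draw with every box below 11 takes min(count, 10) from each suit; suits with fewer than 10 contribute all they have.
Σ min(cᵢ, 10) = 10 + 10 + 10 + 10 + 10 + 7 + 2 + 7 + 10 + 6 + 5 + 10 = 97.
Draw number 97 + 1 = 98 must push one box to 11.

98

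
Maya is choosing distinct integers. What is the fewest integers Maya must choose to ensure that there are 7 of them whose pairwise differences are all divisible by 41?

247

Integers whose pairwise differences are multiples of 41 are exactly those sharing a remainder mod 41. By pigeonhole, the 41 residue classes mod 41 are the pigeonholes.
With 246 integers one could put 6 in each residue class and have no class reach 7.
The 247th integer pushes some class to 7, so 41·6 + 1 = 247.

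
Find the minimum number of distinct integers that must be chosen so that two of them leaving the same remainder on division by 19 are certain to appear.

By the pigeonhole principle, the 19 residue classes mod 19 are the pigeonholes.
With 19 integers one could put 1 in each residue class and have no class reach 2.
The 20th integer pushes some class to 2, so 19·1 + 1 = 20.

20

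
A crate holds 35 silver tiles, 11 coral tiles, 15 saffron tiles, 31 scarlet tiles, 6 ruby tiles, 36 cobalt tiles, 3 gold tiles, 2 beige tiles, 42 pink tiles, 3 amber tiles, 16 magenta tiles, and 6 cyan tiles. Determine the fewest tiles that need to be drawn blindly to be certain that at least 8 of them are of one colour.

70

An adversary could hand out at most 7 tiles per colour (5 colours run out sooner): 7 + 7 + 7 + 7 + 6 + 7 + 3 + 2 + 7 + 3 + 7 + 6 = 69 tiles and still no colour has 8.
Pigeonhole: one more tile lands in a colour already at 7, so 70 draws are enough and 69 are not.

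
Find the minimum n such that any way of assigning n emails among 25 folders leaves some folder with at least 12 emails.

276

With 275 emails one could put exactly 11 in each of the 25 folders, and no folder would reach 12.
One more email must land in a folder that already has 11, giving it 12.
So 25 × 11 + 1 = 276 emails are required.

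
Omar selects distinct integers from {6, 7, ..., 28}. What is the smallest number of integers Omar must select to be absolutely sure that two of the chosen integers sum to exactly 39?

Group the elements by complementary pair {x, 39−x}: {11,28}, {12,27}, {13,26}, …, giving 9 two-element pairs and 5 integers whose partner 39−x falls outside [6,28].
By pigeonhole, treating each of those 14 groups as a pigeonhole, one can pick one integer per group — 14 integers — with no two summing to 39.
The 15th integer lands in an occupied pair, forcing a sum of 39.

15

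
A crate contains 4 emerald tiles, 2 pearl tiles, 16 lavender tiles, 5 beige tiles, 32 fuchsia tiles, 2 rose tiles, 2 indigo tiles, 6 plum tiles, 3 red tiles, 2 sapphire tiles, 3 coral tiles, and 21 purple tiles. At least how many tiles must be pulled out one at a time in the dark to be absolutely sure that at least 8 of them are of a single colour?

Put each drawn tile into a box by colour. The largest draw with every box below 8 takes min(count, 7) from each colour; colours with fewer than 7 contribute all they have.
Σ min(cᵢ, 7) = 4 + 2 + 7 + 5 + 7 + 2 + 2 + 6 + 3 + 2 + 3 + 7 = 50.
Draw number 50 + 1 = 51 must push one box to 8.

51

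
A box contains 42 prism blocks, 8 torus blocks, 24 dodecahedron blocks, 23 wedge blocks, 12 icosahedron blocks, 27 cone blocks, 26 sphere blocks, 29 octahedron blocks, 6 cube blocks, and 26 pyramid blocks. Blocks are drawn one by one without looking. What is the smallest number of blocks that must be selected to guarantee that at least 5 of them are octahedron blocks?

In the worst case for collecting octahedron blocks, every non-octahedron block comes out first.
There are 42 + 8 + 24 + 23 + 12 + 27 + 26 + 6 + 26 = 194 non-octahedron blocks altogether.
After those, each further block must be octahedron, so 194 + 5 = 199 draws guarantee 5 octahedron blocks.

199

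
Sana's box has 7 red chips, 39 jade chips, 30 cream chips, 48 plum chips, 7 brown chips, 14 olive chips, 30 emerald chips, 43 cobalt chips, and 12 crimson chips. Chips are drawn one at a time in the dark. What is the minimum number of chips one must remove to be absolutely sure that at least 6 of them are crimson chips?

224

In the worst case for collecting crimson chips, every non-crimson chip comes out first.
There are 7 + 39 + 30 + 48 + 7 + 14 + 30 + 43 = 218 non-crimson chips altogether.
After those, each further chip must be crimson, so 218 + 6 = 224 draws guarantee 6 crimson chips.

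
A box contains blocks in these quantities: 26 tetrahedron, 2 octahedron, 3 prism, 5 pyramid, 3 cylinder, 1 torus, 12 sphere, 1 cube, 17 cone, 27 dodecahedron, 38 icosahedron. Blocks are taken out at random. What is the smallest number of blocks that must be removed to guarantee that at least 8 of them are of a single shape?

Put each drawn block into a box by shape. The largest draw with every box below 8 takes min(count, 7) from each shape; shapes with fewer than 7 contribute all they have.
Σ min(cᵢ, 7) = 7 + 2 + 3 + 5 + 3 + 1 + 7 + 1 + 7 + 7 + 7 = 50.
Draw number 50 + 1 = 51 must push one box to 8.

51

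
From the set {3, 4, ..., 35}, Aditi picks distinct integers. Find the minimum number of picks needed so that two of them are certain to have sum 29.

22

Two chosen integers sum to 29 exactly when both halves of some pair {x, 29−x} with 3 ≤ x ≤ 29−x ≤ 26 are chosen — 12 such pairs.
The remaining 9 elements (those with no distinct partner in range) can never complete a 29-sum, so the worst case takes all of them and one from each pair: 9 + 12 = 21.
Pigeonhole: the 22nd integer has to be the second member of some pair, so 21 + 1 = 22.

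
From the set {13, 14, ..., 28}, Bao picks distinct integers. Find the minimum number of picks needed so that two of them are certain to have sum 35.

A set avoiding the sum 35 can contain at most one of each pair {x, 35−x}, plus the 6 elements whose complement lies outside the range.
The integers 18, …, 28 (11 of them) are such a set: any two sum to at least 18+19 = 37 > 35.
Pigeonhole: any 12th integer completes one of the 5 pairs, so 12 choices force a sum of 35.

12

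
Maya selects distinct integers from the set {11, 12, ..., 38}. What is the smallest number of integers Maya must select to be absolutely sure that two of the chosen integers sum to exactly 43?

18

Group the elements by complementary pair {x, 43−x}: {11,32}, {12,31}, {13,30}, …, giving 11 two-element pairs and 6 integers whose partner 43−x falls outside [11,38].
By pigeonhole, treating each of those 17 groups as a pigeonhole, one can pick one integer per group — 17 integers — with no two summing to 43.
The 18th integer lands in an occupied pair, forcing a sum of 43.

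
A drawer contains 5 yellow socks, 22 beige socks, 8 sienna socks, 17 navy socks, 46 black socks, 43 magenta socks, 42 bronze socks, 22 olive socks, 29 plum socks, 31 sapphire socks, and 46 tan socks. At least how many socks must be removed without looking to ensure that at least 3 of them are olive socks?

In the worst case for collecting olive socks, every non-olive sock comes out first.
There are 5 + 22 + 8 + 17 + 46 + 43 + 42 + 29 + 31 + 46 = 289 non-olive socks altogether.
After those, each further sock must be olive, so 289 + 3 = 292 draws guarantee 3 olive socks.

292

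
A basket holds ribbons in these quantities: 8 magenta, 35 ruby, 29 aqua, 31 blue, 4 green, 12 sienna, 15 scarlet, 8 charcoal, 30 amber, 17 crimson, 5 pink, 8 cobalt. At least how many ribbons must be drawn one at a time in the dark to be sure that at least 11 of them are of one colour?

104

The 12 colours are the holes; the ribbons drawn are the pigeons.
To avoid 11 of any one colour, the worst case takes at most 10 of each colour, or every ribbon of a colour that has fewer than 10.
That gives 8 + 10 + 10 + 10 + 4 + 10 + 10 + 8 + 10 + 10 + 5 + 8 = 103 ribbons with no colour reaching 11.
The next ribbon forces some colour to 11, so 103 + 1 = 104.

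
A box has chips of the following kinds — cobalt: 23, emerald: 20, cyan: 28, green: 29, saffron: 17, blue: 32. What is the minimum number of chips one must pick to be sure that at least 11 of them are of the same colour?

Put each drawn chip into a box by colour. The largest draw with every box below 11 takes min(count, 10) from each colour.
Σ min(cᵢ, 10) = 10 + 10 + 10 + 10 + 10 + 10 = 60.
Draw number 60 + 1 = 61 must push one box to 11.

61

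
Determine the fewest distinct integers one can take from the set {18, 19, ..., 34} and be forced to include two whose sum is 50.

A set avoiding the sum 50 can contain at most one of each pair {x, 50−x}, plus the 3 elements whose complement lies outside the range or equal to its own complement.
The integers 25, …, 34 (10 of them) are such a set: any two sum to at least 25+26 = 51 > 50.
Any 11th integer completes one of the 7 pairs, so 11 choices force a sum of 50.

11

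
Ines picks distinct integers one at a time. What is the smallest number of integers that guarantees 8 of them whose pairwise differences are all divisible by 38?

267

Integers whose pairwise differences are multiples of 38 are exactly those sharing a remainder mod 38. Pigeonhole: the 38 residue classes mod 38 are the pigeonholes.
With 266 integers one could put 7 in each residue class and have no class reach 8.
The 267th integer pushes some class to 8, so 38·7 + 1 = 267.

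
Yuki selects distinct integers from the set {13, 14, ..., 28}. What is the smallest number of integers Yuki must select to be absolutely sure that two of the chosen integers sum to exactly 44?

11

A set avoiding the sum 44 can contain at most one of each pair {x, 44−x}, plus the 4 elements whose complement lies outside the range or equal to its own complement.
The integers 13, …, 22 (10 of them) are such a set: any two sum to at least 13+14 = 27 and at most 21+22 = 43 < 44.
By pigeonhole, any 11th integer completes one of the 6 pairs, so 11 choices force a sum of 44.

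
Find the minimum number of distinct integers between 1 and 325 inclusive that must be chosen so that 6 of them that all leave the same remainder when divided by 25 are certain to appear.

126

The 25 residue classes mod 25 are the pigeonholes.
With 125 integers one could put 5 in each residue class and have no class reach 6.
The 126th integer pushes some class to 6, so 25·5 + 1 = 126.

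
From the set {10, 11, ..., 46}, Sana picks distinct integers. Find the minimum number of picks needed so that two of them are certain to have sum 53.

21

Group the elements by complementary pair {x, 53−x}: {10,43}, {11,42}, {12,41}, …, giving 17 two-element pairs and 3 integers whose partner 53−x falls outside [10,46].
By the pigeonhole principle, treating each of those 20 groups as a pigeonhole, one can pick one integer per group — 20 integers — with no two summing to 53.
The 21st integer lands in an occupied pair, forcing a sum of 53.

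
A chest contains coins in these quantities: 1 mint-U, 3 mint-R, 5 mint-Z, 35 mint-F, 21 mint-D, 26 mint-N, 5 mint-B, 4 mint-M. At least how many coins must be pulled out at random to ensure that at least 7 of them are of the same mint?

Pigeonhole: the 8 mints are the holes; the coins drawn are the pigeons.
To avoid 7 of any one mint, the worst case takes at most 6 of each mint, or every coin of a mint that has fewer than 6.
That gives 1 + 3 + 5 + 6 + 6 + 6 + 5 + 4 = 36 coins with no mint reaching 7.
The next coin forces some mint to 7, so 36 + 1 = 37.

37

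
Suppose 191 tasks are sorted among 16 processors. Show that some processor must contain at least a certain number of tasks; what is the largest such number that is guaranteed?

12

Pigeonhole: the 16 processors are the holes and the 191 tasks are the pigeons.
If every processor held at most 11 tasks, the total would be at most 16 × 11 = 176, which is less than 191.
So some processor holds at least ⌈191/16⌉ = 12 tasks.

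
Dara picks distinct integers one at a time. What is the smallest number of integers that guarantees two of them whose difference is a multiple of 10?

Integers whose pairwise differences are multiples of 10 are exactly those sharing a remainder mod 10. The 10 residue classes mod 10 are the pigeonholes.
With 10 integers one could put 1 in each residue class and have no class reach 2.
The 11th integer pushes some class to 2, so 10·1 + 1 = 11.

11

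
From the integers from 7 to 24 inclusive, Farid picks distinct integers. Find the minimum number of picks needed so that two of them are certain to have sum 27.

12

A set avoiding the sum 27 can contain at most one of each pair {x, 27−x}, plus the 4 elements whose complement lies outside the range.
The integers 14, …, 24 (11 of them) are such a set: any two sum to at least 14+15 = 29 > 27.
By pigeonhole, any 12th integer completes one of the 7 pairs, so 12 choices force a sum of 27.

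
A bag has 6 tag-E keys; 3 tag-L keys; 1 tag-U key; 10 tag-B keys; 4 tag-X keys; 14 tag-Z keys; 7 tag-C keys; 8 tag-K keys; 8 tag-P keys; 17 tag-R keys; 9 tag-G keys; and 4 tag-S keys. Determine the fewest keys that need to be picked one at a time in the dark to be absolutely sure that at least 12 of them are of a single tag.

83

By pigeonhole, put each drawn key into a box by tag. The largest draw with every box below 12 takes min(count, 11) from each tag; tags with fewer than 11 contribute all they have.
Σ min(cᵢ, 11) = 6 + 3 + 1 + 10 + 4 + 11 + 7 + 8 + 8 + 11 + 9 + 4 = 82.
Draw number 82 + 1 = 83 must push one box to 12.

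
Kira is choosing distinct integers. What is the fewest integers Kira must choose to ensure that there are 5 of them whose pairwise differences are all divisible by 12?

49

Integers whose pairwise differences are multiples of 12 are exactly those sharing a remainder mod 12. The 12 residue classes mod 12 are the pigeonholes.
With 48 integers one could put 4 in each residue class and have no class reach 5.
The 49th integer pushes some class to 5, so 12·4 + 1 = 49.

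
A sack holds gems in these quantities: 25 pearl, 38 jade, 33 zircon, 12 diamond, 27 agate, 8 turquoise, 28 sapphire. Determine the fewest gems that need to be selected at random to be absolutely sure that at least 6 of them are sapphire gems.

In the worst case for collecting sapphire gems, every non-sapphire gem comes out first.
There are 25 + 38 + 33 + 12 + 27 + 8 = 143 non-sapphire gems altogether.
After those, each further gem must be sapphire, so 143 + 6 = 149 draws guarantee 6 sapphire gems.

149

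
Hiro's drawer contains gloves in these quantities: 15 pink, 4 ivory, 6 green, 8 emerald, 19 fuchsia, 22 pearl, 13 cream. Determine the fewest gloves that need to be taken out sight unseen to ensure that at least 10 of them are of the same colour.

55

By pigeonhole, the 7 colours are the holes; the gloves drawn are the pigeons.
To avoid 10 of any one colour, the worst case takes at most 9 of each colour, or every glove of a colour that has fewer than 9.
That gives 9 + 4 + 6 + 8 + 9 + 9 + 9 = 54 gloves with no colour reaching 10.
The next glove forces some colour to 10, so 54 + 1 = 55.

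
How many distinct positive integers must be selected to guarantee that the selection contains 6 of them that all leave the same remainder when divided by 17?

Pigeonhole: the 17 residue classes mod 17 are the pigeonholes.
With 85 integers one could put 5 in each residue class and have no class reach 6.
The 86th integer pushes some class to 6, so 17·5 + 1 = 86.

86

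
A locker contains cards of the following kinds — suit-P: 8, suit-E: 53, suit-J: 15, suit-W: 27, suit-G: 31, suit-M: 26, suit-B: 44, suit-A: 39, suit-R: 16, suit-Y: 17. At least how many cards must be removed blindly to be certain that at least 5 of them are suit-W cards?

In the worst case for collecting suit-W cards, every non-suit-W card comes out first.
There are 8 + 53 + 15 + 31 + 26 + 44 + 39 + 16 + 17 = 249 non-suit-W cards altogether.
After those, each further card must be suit-W, so 249 + 5 = 254 draws guarantee 5 suit-W cards.

254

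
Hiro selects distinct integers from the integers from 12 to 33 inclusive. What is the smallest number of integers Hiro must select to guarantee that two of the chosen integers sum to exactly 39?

Group the elements by complementary pair {x, 39−x}: {12,27}, {13,26}, {14,25}, …, giving 8 two-element pairs and 6 integers whose partner 39−x falls outside [12,33].
Treating each of those 14 groups as a pigeonhole, one can pick one integer per group — 14 integers — with no two summing to 39.
The 15th integer lands in an occupied pair, forcing a sum of 39.

15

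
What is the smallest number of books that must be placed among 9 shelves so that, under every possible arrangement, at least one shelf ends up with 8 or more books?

64

With 63 books one could put exactly 7 in each of the 9 shelves, and no shelf would reach 8.
One more book must land in a shelf that already has 7, giving it 8.
So 9 × 7 + 1 = 64 books are required.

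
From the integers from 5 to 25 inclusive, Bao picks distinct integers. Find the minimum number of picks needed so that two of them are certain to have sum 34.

14

Group the elements by complementary pair {x, 34−x}: {9,25}, {10,24}, {11,23}, …, giving 8 two-element pairs; the single value 17 (it cannot pair with itself since the integers are distinct); and 4 integers whose partner 34−x falls outside [5,25].
Pigeonhole: treating each of those 13 groups as a pigeonhole, one can pick one integer per group — 13 integers — with no two summing to 34.
The 14th integer lands in an occupied pair, forcing a sum of 34.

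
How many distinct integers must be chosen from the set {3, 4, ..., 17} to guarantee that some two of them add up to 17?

10

Two chosen integers sum to 17 exactly when both halves of some pair {x, 17−x} with 3 ≤ x ≤ 17−x ≤ 14 are chosen — 6 such pairs.
The remaining 3 elements (those with no distinct partner in range) can never complete a 17-sum, so the worst case takes all of them and one from each pair: 3 + 6 = 9.
The 10th integer has to be the second member of some pair, so 9 + 1 = 10.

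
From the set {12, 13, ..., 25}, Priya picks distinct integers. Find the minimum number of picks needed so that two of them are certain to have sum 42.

11

A set avoiding the sum 42 can contain at most one of each pair {x, 42−x}, plus the 6 elements whose complement lies outside the range or equal to its own complement.
The integers 12, …, 21 (10 of them) are such a set: any two sum to at least 12+13 = 25 and at most 20+21 = 41 < 42.
By the pigeonhole principle, any 11th integer completes one of the 4 pairs, so 11 choices force a sum of 42.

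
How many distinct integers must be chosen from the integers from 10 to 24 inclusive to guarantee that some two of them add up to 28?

Group the elements by complementary pair {x, 28−x}: {10,18}, {11,17}, {12,16}, …, giving 4 two-element pairs; the single value 14 (it cannot pair with itself since the integers are distinct); and 6 integers whose partner 28−x falls outside [10,24].
By pigeonhole, treating each of those 11 groups as a pigeonhole, one can pick one integer per group — 11 integers — with no two summing to 28.
The 12th integer lands in an occupied pair, forcing a sum of 28.

12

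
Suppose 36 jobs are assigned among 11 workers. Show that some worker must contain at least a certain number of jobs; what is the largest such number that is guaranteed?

By pigeonhole, the 11 workers are the holes and the 36 jobs are the pigeons.
If every worker held at most 3 jobs, the total would be at most 11 × 3 = 33, which is less than 36.
So some worker holds at least ⌈36/11⌉ = 4 jobs.

4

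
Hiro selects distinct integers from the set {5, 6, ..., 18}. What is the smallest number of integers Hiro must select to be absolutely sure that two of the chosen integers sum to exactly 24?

9

Two chosen integers sum to 24 exactly when both halves of some pair {x, 24−x} with 6 ≤ x ≤ 24−x ≤ 18 are chosen — 6 such pairs.
The remaining 2 elements (those with no distinct partner in range) can never complete a 24-sum, so the worst case takes all of them and one from each pair: 2 + 6 = 8.
Pigeonhole: the 9th integer has to be the second member of some pair, so 8 + 1 = 9.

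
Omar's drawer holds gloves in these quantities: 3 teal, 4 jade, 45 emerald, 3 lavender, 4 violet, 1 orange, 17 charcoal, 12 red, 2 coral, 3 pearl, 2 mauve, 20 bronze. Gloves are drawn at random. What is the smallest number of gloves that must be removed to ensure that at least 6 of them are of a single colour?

43

An adversary could hand out at most 5 gloves per colour (8 colours run out sooner): 3 + 4 + 5 + 3 + 4 + 1 + 5 + 5 + 2 + 3 + 2 + 5 = 42 gloves and still no colour has 6.
One more glove lands in a colour already at 5, so 43 draws are enough and 42 are not.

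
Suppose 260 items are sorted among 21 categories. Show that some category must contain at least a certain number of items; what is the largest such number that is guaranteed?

13

By the pigeonhole principle, the 21 categories are the holes and the 260 items are the pigeons.
If every category held at most 12 items, the total would be at most 21 × 12 = 252, which is less than 260.
So some category holds at least ⌈260/21⌉ = 13 items.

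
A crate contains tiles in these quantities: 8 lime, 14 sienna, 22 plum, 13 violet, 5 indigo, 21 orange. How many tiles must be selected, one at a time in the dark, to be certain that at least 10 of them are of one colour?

An adversary could hand out at most 9 tiles per colour (lime, indigo run out sooner): 8 + 9 + 9 + 9 + 5 + 9 = 49 tiles and still no colour has 10.
By pigeonhole, one more tile lands in a colour already at 9, so 50 draws are enough and 49 are not.

50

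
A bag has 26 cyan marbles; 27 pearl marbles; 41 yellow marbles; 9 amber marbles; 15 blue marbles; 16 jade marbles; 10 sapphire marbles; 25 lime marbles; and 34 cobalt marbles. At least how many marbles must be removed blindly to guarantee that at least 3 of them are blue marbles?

In the worst case for collecting blue marbles, every non-blue marble comes out first.
There are 26 + 27 + 41 + 9 + 16 + 10 + 25 + 34 = 188 non-blue marbles altogether.
After those, each further marble must be blue, so 188 + 3 = 191 draws guarantee 3 blue marbles.

191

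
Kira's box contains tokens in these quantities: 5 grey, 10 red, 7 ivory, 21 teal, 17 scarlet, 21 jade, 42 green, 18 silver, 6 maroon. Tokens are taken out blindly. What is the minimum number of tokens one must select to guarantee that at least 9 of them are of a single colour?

By the pigeonhole principle, the 9 colours are the holes; the tokens drawn are the pigeons.
To avoid 9 of any one colour, the worst case takes at most 8 of each colour, or every token of a colour that has fewer than 8.
That gives 5 + 8 + 7 + 8 + 8 + 8 + 8 + 8 + 6 = 66 tokens with no colour reaching 9.
The next token forces some colour to 9, so 66 + 1 = 67.

67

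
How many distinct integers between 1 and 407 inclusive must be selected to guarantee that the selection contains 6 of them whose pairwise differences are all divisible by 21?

106

Integers whose pairwise differences are multiples of 21 are exactly those sharing a remainder mod 21. The 21 residue classes mod 21 are the pigeonholes.
With 105 integers one could put 5 in each residue class and have no class reach 6.
The 106th integer pushes some class to 6, so 21·5 + 1 = 106.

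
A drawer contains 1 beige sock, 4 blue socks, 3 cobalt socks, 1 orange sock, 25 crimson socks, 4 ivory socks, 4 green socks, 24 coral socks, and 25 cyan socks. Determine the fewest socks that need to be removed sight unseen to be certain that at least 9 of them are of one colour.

42

By pigeonhole, the 9 colours are the holes; the socks drawn are the pigeons.
To avoid 9 of any one colour, the worst case takes at most 8 of each colour, or every sock of a colour that has fewer than 8.
That gives 1 + 4 + 3 + 1 + 8 + 4 + 4 + 8 + 8 = 41 socks with no colour reaching 9.
The next sock forces some colour to 9, so 41 + 1 = 42.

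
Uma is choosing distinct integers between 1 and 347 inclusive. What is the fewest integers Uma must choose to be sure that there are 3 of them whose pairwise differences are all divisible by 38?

Integers whose pairwise differences are multiples of 38 are exactly those sharing a remainder mod 38. By pigeonhole, the 38 residue classes mod 38 are the pigeonholes.
With 76 integers one could put 2 in each residue class and have no class reach 3.
The 77th integer pushes some class to 3, so 38·2 + 1 = 77.

77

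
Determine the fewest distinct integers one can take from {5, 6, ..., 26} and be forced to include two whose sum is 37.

Group the elements by complementary pair {x, 37−x}: {11,26}, {12,25}, {13,24}, …, giving 8 two-element pairs and 6 integers whose partner 37−x falls outside [5,26].
Treating each of those 14 groups as a pigeonhole, one can pick one integer per group — 14 integers — with no two summing to 37.
The 15th integer lands in an occupied pair, forcing a sum of 37.

15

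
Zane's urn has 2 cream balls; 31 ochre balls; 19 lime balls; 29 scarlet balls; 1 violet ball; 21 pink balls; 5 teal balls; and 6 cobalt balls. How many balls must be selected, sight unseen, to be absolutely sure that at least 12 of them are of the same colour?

59

An adversary could hand out at most 11 balls per colour (4 colours run out sooner): 2 + 11 + 11 + 11 + 1 + 11 + 5 + 6 = 58 balls and still no colour has 12.
By the pigeonhole principle, one more ball lands in a colour already at 11, so 59 draws are enough and 58 are not.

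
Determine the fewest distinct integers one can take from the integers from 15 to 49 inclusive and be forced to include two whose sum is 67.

Two chosen integers sum to 67 exactly when both halves of some pair {x, 67−x} with 18 ≤ x ≤ 67−x ≤ 49 are chosen — 16 such pairs.
The remaining 3 elements (those with no distinct partner in range) can never complete a 67-sum, so the worst case takes all of them and one from each pair: 3 + 16 = 19.
By the pigeonhole principle, the 20th integer has to be the second member of some pair, so 19 + 1 = 20.

20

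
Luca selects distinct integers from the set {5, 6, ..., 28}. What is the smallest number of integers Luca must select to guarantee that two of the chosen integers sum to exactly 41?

17

Two chosen integers sum to 41 exactly when both halves of some pair {x, 41−x} with 13 ≤ x ≤ 41−x ≤ 28 are chosen — 8 such pairs.
The remaining 8 elements (those with no distinct partner in range) can never complete a 41-sum, so the worst case takes all of them and one from each pair: 8 + 8 = 16.
The 17th integer has to be the second member of some pair, so 16 + 1 = 17.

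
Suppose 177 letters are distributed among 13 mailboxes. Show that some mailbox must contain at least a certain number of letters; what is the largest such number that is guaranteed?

14

Pigeonhole: the 13 mailboxes are the holes and the 177 letters are the pigeons.
If every mailbox held at most 13 letters, the total would be at most 13 × 13 = 169, which is less than 177.
So some mailbox holds at least ⌈177/13⌉ = 14 letters.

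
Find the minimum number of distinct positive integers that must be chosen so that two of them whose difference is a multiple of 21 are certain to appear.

Integers whose pairwise differences are multiples of 21 are exactly those sharing a remainder mod 21. Pigeonhole: the 21 residue classes mod 21 are the pigeonholes.
With 21 integers one could put 1 in each residue class and have no class reach 2.
The 22nd integer pushes some class to 2, so 21·1 + 1 = 22.

22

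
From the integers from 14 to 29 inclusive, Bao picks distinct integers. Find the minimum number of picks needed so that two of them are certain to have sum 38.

Two chosen integers sum to 38 exactly when both halves of some pair {x, 38−x} with 14 ≤ x ≤ 38−x ≤ 24 are chosen — 5 such pairs.
The remaining 6 elements (those with no distinct partner in range) can never complete a 38-sum, so the worst case takes all of them and one from each pair: 6 + 5 = 11.
Pigeonhole: the 12th integer has to be the second member of some pair, so 11 + 1 = 12.

12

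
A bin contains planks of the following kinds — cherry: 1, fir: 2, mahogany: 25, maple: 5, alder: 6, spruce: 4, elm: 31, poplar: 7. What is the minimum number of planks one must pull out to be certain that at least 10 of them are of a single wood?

The 8 woods are the holes; the planks drawn are the pigeons.
To avoid 10 of any one wood, the worst case takes at most 9 of each wood, or every plank of a wood that has fewer than 9.
That gives 1 + 2 + 9 + 5 + 6 + 4 + 9 + 7 = 43 planks with no wood reaching 10.
The next plank forces some wood to 10, so 43 + 1 = 44.

44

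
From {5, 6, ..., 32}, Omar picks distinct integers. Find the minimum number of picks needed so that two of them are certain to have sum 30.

19

A set avoiding the sum 30 can contain at most one of each pair {x, 30−x}, plus the 8 elements whose complement lies outside the range or equal to its own complement.
The integers 15, …, 32 (18 of them) are such a set: any two sum to at least 15+16 = 31 > 30.
By pigeonhole, any 19th integer completes one of the 10 pairs, so 19 choices force a sum of 30.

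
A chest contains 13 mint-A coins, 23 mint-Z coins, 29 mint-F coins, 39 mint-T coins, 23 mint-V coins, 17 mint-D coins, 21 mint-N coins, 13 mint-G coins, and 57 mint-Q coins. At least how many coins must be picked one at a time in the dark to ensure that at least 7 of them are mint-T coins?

203

In the worst case for collecting mint-T coins, every non-mint-T coin comes out first.
There are 13 + 23 + 29 + 23 + 17 + 21 + 13 + 57 = 196 non-mint-T coins altogether.
After those, each further coin must be mint-T, so 196 + 7 = 203 draws guarantee 7 mint-T coins.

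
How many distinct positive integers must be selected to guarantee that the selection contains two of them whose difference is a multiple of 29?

30

Integers whose pairwise differences are multiples of 29 are exactly those sharing a remainder mod 29. By the pigeonhole principle, the 29 residue classes mod 29 are the pigeonholes.
With 29 integers one could put 1 in each residue class and have no class reach 2.
The 30th integer pushes some class to 2, so 29·1 + 1 = 30.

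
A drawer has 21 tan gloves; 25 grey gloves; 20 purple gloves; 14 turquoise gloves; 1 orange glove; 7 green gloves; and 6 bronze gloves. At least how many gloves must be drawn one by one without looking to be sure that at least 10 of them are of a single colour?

51

Pigeonhole: put each drawn glove into a box by colour. The largest draw with every box below 10 takes min(count, 9) from each colour; colours with fewer than 9 contribute all they have.
Σ min(cᵢ, 9) = 9 + 9 + 9 + 9 + 1 + 7 + 6 = 50.
Draw number 50 + 1 = 51 must push one box to 10.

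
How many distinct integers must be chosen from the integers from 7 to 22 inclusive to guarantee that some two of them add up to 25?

11

Two chosen integers sum to 25 exactly when both halves of some pair {x, 25−x} with 7 ≤ x ≤ 25−x ≤ 18 are chosen — 6 such pairs.
The remaining 4 elements (those with no distinct partner in range) can never complete a 25-sum, so the worst case takes all of them and one from each pair: 4 + 6 = 10.
Pigeonhole: the 11th integer has to be the second member of some pair, so 10 + 1 = 11.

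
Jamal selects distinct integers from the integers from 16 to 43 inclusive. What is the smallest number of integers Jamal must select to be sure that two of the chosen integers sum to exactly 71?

21

Two chosen integers sum to 71 exactly when both halves of some pair {x, 71−x} with 28 ≤ x ≤ 71−x ≤ 43 are chosen — 8 such pairs.
The remaining 12 elements (those with no distinct partner in range) can never complete a 71-sum, so the worst case takes all of them and one from each pair: 12 + 8 = 20.
Pigeonhole: the 21st integer has to be the second member of some pair, so 20 + 1 = 21.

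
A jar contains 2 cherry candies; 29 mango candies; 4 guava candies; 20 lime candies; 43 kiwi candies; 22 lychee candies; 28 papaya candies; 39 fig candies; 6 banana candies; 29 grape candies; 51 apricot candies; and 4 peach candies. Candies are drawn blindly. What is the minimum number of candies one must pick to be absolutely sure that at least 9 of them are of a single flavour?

81

An adversary could hand out at most 8 candies per flavour (4 flavours run out sooner): 2 + 8 + 4 + 8 + 8 + 8 + 8 + 8 + 6 + 8 + 8 + 4 = 80 candies and still no flavour has 9.
One more candy lands in a flavour already at 8, so 81 draws are enough and 80 are not.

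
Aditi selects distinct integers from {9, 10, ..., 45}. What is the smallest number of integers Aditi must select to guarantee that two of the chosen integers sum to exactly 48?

Group the elements by complementary pair {x, 48−x}: {9,39}, {10,38}, {11,37}, …, giving 15 two-element pairs, the single value 24 (it cannot pair with itself since the integers are distinct), and 6 integers whose partner 48−x falls outside [9,45].
Pigeonhole: treating each of those 22 groups as a pigeonhole, one can pick one integer per group — 22 integers — with no two summing to 48.
The 23rd integer lands in an occupied pair, forcing a sum of 48.

23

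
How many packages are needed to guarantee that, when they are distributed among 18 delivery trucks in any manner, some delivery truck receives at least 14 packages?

With 234 packages one could put exactly 13 in each of the 18 delivery trucks, and no delivery truck would reach 14.
One more package must land in a delivery truck that already has 13, giving it 14.
So 18 × 13 + 1 = 235 packages are required.

235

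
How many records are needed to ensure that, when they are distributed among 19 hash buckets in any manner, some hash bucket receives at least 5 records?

77

With 76 records one could put exactly 4 in each of the 19 hash buckets, and no hash bucket would reach 5.
One more record must land in a hash bucket that already has 4, giving it 5.
So 19 × 4 + 1 = 77 records are required.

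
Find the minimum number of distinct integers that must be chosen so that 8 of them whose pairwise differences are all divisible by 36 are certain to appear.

253

Integers whose pairwise differences are multiples of 36 are exactly those sharing a remainder mod 36. The 36 residue classes mod 36 are the pigeonholes.
With 252 integers one could put 7 in each residue class and have no class reach 8.
The 253rd integer pushes some class to 8, so 36·7 + 1 = 253.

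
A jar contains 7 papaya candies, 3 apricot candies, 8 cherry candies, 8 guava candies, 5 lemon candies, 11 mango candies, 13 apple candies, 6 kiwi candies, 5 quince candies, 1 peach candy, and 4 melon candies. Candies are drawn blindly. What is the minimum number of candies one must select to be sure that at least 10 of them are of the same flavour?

66

The 11 flavours are the holes; the candies drawn are the pigeons.
To avoid 10 of any one flavour, the worst case takes at most 9 of each flavour, or every candy of a flavour that has fewer than 9.
That gives 7 + 3 + 8 + 8 + 5 + 9 + 9 + 6 + 5 + 1 + 4 = 65 candies with no flavour reaching 10.
The next candy forces some flavour to 10, so 65 + 1 = 66.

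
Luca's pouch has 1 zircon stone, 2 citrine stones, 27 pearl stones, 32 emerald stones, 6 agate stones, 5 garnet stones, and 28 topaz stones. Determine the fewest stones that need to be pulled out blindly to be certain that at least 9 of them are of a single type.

By the pigeonhole principle, put each drawn stone into a box by type. The largest draw with every box below 9 takes min(count, 8) from each type; types with fewer than 8 contribute all they have.
Σ min(cᵢ, 8) = 1 + 2 + 8 + 8 + 6 + 5 + 8 = 38.
Draw number 38 + 1 = 39 must push one box to 9.

39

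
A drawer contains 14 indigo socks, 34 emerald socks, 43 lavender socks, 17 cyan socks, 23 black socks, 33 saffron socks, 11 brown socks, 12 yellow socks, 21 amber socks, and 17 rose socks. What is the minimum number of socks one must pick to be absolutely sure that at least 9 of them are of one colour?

The 10 colours are the holes; the socks drawn are the pigeons.
To avoid 9 of any one colour, the worst case takes at most 8 of each colour.
That gives 8 + 8 + 8 + 8 + 8 + 8 + 8 + 8 + 8 + 8 = 80 socks with no colour reaching 9.
The next sock forces some colour to 9, so 80 + 1 = 81.

81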